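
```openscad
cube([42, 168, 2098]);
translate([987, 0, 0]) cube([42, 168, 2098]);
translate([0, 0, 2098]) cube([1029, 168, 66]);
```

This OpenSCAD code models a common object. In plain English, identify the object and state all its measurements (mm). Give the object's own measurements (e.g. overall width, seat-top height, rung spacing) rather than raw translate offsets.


A door frame. The clear opening is 945 mm wide and 2098 mm high. Two 42 mm wide jambs, 168 mm deep, stand either side of the opening from the floor to the top of the opening. A 66 mm thick head sits across the top of both jambs, spanning the full outside width of the frame.


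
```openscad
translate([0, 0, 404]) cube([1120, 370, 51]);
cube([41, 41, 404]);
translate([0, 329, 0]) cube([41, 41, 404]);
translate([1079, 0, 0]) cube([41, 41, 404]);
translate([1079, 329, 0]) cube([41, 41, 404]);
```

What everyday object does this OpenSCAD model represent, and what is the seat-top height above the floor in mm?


A bench. The seat-top height is 455 mm.

A long slab on four corner posts — a bench. The slab sits at z = 404 with thickness 51, so the top is 404 + 51 = 455 mm.


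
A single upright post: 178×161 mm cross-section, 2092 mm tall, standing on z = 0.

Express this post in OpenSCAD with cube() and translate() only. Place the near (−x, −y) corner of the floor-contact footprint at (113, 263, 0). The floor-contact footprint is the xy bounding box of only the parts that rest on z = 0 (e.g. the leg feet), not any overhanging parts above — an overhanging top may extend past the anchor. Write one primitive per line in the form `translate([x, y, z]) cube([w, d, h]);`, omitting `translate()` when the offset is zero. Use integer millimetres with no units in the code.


translate([113, 263, 0]) cube([178, 161, 2092]);


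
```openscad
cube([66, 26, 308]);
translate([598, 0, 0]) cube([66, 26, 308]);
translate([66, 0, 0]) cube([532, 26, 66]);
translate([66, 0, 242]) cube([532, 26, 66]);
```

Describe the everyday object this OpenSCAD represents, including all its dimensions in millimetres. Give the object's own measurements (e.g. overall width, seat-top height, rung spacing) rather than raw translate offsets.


A rectangular picture frame lying in the x–z plane (depth along y). The opening is 532 mm wide (x) by 176 mm tall (z), surrounded by a border 66 mm wide on all four sides. The frame is 26 mm deep and is made of two full-height vertical stiles with two horizontal rails fitted between them.


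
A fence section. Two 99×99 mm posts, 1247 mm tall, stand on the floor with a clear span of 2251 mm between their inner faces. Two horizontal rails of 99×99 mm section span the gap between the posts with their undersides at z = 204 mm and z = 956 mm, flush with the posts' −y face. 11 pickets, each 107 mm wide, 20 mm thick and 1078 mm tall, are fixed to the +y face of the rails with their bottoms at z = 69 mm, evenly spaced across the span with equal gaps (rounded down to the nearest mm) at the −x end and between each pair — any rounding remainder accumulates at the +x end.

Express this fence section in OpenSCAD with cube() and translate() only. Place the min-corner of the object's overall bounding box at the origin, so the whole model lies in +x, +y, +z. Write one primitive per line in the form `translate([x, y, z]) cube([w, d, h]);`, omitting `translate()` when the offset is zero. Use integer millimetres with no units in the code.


cube([99, 99, 1247]);
translate([2350, 0, 0]) cube([99, 99, 1247]);
translate([99, 0, 204]) cube([2251, 99, 99]);
translate([99, 0, 956]) cube([2251, 99, 99]);
translate([188, 99, 69]) cube([107, 20, 1078]);
translate([384, 99, 69]) cube([107, 20, 1078]);
translate([580, 99, 69]) cube([107, 20, 1078]);
translate([776, 99, 69]) cube([107, 20, 1078]);
translate([972, 99, 69]) cube([107, 20, 1078]);
translate([1168, 99, 69]) cube([107, 20, 1078]);
translate([1364, 99, 69]) cube([107, 20, 1078]);
translate([1560, 99, 69]) cube([107, 20, 1078]);
translate([1756, 99, 69]) cube([107, 20, 1078]);
translate([1952, 99, 69]) cube([107, 20, 1078]);
translate([2148, 99, 69]) cube([107, 20, 1078]);


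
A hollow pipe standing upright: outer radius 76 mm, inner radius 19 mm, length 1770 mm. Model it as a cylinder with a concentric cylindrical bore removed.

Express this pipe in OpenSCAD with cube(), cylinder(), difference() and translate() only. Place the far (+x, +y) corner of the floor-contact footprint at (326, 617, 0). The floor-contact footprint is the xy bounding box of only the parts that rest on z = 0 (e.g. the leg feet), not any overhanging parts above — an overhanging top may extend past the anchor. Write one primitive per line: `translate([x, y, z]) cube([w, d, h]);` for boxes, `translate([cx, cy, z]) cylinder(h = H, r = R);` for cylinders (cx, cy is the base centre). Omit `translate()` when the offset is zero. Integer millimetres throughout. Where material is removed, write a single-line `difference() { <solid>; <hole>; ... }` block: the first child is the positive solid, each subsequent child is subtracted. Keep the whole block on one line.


difference() { translate([250, 541, 0]) cylinder(h = 1770, r = 76); translate([250, 541, 0]) cylinder(h = 1770, r = 19); }


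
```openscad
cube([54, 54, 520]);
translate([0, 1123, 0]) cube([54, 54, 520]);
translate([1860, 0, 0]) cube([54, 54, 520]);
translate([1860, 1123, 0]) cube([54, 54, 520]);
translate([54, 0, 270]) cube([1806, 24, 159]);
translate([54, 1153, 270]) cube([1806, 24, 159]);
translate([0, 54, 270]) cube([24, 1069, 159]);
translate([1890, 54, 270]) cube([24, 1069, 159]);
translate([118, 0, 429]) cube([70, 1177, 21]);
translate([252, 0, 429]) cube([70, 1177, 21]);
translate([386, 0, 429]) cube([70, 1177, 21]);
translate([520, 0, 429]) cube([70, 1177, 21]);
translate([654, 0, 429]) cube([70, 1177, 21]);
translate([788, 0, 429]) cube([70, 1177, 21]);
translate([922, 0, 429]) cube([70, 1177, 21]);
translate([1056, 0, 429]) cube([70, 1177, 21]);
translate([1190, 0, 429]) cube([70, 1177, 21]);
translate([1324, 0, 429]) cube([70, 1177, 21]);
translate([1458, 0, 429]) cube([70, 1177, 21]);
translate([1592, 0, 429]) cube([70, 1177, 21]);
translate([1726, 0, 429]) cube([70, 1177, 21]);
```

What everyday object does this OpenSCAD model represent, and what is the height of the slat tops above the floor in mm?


A bed frame. The slat-top height is 450 mm.

Four posts, four rails, and a row of slats — a bed frame. Slats sit on the rails at z = 270 + 159 = 429; with slat thickness 21, the top is 450 mm.


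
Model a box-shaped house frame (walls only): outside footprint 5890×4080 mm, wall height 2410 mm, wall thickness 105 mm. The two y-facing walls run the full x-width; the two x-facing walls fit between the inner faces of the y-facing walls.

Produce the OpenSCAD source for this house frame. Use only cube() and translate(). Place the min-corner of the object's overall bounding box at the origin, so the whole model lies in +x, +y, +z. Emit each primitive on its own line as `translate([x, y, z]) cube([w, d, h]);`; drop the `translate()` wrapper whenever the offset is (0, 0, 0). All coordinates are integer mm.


cube([5890, 105, 2410]);
translate([0, 3975, 0]) cube([5890, 105, 2410]);
translate([0, 105, 0]) cube([105, 3870, 2410]);
translate([5785, 105, 0]) cube([105, 3870, 2410]);


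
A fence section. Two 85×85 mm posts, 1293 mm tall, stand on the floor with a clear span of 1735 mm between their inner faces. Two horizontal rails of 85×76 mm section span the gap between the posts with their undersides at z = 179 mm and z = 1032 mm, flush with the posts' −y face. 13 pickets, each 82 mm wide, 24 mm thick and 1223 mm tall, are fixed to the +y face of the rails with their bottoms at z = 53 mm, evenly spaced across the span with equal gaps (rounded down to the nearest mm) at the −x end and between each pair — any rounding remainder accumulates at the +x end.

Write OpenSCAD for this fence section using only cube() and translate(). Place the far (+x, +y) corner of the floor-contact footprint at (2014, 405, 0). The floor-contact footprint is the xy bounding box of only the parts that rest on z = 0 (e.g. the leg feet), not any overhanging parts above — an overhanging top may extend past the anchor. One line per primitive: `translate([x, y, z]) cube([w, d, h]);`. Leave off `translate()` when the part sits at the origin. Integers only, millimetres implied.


translate([109, 320, 0]) cube([85, 85, 1293]);
translate([1929, 320, 0]) cube([85, 85, 1293]);
translate([194, 320, 179]) cube([1735, 85, 76]);
translate([194, 320, 1032]) cube([1735, 85, 76]);
translate([241, 405, 53]) cube([82, 24, 1223]);
translate([370, 405, 53]) cube([82, 24, 1223]);
translate([499, 405, 53]) cube([82, 24, 1223]);
translate([628, 405, 53]) cube([82, 24, 1223]);
translate([757, 405, 53]) cube([82, 24, 1223]);
translate([886, 405, 53]) cube([82, 24, 1223]);
translate([1015, 405, 53]) cube([82, 24, 1223]);
translate([1144, 405, 53]) cube([82, 24, 1223]);
translate([1273, 405, 53]) cube([82, 24, 1223]);
translate([1402, 405, 53]) cube([82, 24, 1223]);
translate([1531, 405, 53]) cube([82, 24, 1223]);
translate([1660, 405, 53]) cube([82, 24, 1223]);
translate([1789, 405, 53]) cube([82, 24, 1223]);


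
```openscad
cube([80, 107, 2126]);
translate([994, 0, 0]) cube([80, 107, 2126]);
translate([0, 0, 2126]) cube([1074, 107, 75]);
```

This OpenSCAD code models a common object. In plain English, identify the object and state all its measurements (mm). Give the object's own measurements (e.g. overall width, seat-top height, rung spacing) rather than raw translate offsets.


A door frame. The clear opening is 914 mm wide and 2126 mm high. Two 80 mm wide jambs, 107 mm deep, stand either side of the opening from the floor to the top of the opening. A 75 mm thick head sits across the top of both jambs, spanning the full outside width of the frame.


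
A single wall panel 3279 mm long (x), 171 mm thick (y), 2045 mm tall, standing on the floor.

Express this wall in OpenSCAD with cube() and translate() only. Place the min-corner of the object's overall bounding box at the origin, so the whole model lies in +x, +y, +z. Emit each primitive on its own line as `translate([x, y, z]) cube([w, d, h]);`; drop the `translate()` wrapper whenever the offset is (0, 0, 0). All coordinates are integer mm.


cube([3279, 171, 2045]);


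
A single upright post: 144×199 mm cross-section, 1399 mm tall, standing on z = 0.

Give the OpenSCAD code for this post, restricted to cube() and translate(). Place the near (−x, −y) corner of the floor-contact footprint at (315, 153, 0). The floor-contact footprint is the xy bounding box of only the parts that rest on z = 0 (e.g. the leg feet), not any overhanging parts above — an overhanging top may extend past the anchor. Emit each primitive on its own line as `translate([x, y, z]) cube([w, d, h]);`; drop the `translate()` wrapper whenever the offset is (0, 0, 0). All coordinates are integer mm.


translate([315, 153, 0]) cube([144, 199, 1399]);


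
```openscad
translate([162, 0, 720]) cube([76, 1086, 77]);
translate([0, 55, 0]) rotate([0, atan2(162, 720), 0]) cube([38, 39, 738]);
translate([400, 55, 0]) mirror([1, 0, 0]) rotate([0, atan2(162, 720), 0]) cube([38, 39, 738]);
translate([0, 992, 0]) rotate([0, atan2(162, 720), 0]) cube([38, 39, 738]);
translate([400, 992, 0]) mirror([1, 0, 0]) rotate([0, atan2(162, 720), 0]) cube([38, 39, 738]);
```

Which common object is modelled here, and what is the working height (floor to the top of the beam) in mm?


A sawhorse. The overall height is 797 mm.

A beam across two mirrored pairs of raked legs — a sawhorse. The beam's underside is at z = 720 (matching the legs' vertical rise in atan2(162, 720)) and the beam is 77 mm tall, so its top is at 720 + 77 = 797 mm. The raked legs top out at the beam's underside, so that is the highest point.


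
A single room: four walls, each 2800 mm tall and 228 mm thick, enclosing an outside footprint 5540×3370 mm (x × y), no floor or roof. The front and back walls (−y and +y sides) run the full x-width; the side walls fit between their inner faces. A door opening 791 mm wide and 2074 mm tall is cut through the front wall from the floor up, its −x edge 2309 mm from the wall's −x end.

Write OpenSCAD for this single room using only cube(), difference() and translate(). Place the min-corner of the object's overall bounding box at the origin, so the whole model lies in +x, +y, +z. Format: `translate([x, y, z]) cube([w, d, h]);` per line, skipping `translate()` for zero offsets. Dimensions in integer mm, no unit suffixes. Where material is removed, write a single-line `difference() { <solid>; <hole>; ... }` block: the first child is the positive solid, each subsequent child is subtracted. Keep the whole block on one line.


difference() { cube([5540, 228, 2800]); translate([2309, 0, 0]) cube([791, 228, 2074]); }
translate([0, 3142, 0]) cube([5540, 228, 2800]);
translate([0, 228, 0]) cube([228, 2914, 2800]);
translate([5312, 228, 0]) cube([228, 2914, 2800]);


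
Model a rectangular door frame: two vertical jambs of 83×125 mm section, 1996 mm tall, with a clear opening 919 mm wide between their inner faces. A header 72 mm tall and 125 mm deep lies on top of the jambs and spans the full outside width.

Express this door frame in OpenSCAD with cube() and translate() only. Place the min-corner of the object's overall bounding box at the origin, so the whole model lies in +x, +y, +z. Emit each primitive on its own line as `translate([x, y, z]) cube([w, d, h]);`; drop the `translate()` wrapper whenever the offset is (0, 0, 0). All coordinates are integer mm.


cube([83, 125, 1996]);
translate([1002, 0, 0]) cube([83, 125, 1996]);
translate([0, 0, 1996]) cube([1085, 125, 72]);


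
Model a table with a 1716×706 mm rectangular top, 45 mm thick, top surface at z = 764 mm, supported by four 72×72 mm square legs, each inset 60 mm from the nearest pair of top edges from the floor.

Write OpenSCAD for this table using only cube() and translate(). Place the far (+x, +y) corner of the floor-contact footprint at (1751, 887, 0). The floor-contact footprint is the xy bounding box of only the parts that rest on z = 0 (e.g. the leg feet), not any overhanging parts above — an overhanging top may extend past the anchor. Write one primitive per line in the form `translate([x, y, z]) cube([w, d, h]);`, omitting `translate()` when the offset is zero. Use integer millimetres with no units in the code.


translate([95, 241, 719]) cube([1716, 706, 45]);
translate([155, 301, 0]) cube([72, 72, 719]);
translate([1679, 301, 0]) cube([72, 72, 719]);
translate([155, 815, 0]) cube([72, 72, 719]);
translate([1679, 815, 0]) cube([72, 72, 719]);


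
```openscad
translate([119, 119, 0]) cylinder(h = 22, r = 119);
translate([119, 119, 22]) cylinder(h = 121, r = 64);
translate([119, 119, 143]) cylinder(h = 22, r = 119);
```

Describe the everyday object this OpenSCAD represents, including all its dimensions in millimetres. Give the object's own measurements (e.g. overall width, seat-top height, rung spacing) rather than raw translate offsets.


A spool: two coaxial disc flanges of radius 119 mm and thickness 22 mm, joined by a core cylinder of radius 64 mm and height 121 mm. The lower flange rests on z = 0 and the three cylinders share a vertical axis.


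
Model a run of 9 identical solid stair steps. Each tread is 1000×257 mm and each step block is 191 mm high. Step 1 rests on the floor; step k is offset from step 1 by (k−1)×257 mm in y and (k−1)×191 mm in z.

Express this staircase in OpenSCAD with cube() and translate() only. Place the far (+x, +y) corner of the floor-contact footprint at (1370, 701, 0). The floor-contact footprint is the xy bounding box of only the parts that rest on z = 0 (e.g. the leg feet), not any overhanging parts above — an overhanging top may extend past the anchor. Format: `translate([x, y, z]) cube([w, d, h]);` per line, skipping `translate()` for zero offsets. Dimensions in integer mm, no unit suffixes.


translate([370, 444, 0]) cube([1000, 257, 191]);
translate([370, 701, 191]) cube([1000, 257, 191]);
translate([370, 958, 382]) cube([1000, 257, 191]);
translate([370, 1215, 573]) cube([1000, 257, 191]);
translate([370, 1472, 764]) cube([1000, 257, 191]);
translate([370, 1729, 955]) cube([1000, 257, 191]);
translate([370, 1986, 1146]) cube([1000, 257, 191]);
translate([370, 2243, 1337]) cube([1000, 257, 191]);
translate([370, 2500, 1528]) cube([1000, 257, 191]);


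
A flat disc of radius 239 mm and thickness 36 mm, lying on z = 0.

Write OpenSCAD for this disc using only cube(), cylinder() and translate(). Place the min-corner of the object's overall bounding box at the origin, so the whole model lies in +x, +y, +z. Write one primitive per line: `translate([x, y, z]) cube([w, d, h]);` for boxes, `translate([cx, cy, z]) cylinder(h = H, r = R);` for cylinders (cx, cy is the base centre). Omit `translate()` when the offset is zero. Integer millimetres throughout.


translate([239, 239, 0]) cylinder(h = 36, r = 239);


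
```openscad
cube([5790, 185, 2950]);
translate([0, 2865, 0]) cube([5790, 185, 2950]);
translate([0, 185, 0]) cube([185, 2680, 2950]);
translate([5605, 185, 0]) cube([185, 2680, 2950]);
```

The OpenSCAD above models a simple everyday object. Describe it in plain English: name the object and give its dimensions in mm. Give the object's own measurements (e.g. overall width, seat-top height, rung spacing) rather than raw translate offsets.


The wall frame of a small rectangular building: four walls, each 2950 mm tall and 185 mm thick, enclosing a footprint 5790 mm (x) by 3050 mm (y) outside-to-outside, with no floor or roof. The front and back walls (the −y and +y sides) span the full width; the two side walls fit between them.


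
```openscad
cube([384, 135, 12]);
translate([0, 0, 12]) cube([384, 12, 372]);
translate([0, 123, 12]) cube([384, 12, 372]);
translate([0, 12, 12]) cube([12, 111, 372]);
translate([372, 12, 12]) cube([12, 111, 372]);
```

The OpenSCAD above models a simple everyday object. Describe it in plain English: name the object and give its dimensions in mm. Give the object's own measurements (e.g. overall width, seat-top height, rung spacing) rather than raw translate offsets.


An open-topped rectangular box: outside dimensions 384×135×384 mm, with a uniform wall and base thickness of 12 mm. The base is a full 384×135 slab on the floor; four walls sit on top of the base. The front and back walls (the −y and +y sides) span the full width; the two side walls fit between them.


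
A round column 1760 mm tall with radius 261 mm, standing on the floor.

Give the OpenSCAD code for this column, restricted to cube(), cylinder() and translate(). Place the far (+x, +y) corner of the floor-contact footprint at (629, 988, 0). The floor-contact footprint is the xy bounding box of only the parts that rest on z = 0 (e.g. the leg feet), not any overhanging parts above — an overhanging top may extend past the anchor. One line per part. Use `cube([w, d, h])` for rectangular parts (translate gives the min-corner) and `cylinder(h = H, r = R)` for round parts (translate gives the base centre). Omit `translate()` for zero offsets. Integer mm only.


translate([368, 727, 0]) cylinder(h = 1760, r = 261);


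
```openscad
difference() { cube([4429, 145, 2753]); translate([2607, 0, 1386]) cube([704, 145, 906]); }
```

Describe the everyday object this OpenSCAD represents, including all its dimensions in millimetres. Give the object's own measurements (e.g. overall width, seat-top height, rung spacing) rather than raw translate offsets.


A wall 4429 mm long (x), 145 mm thick (y), 2753 mm tall, with a rectangular window opening cut through it. The opening is 704 mm wide and 906 mm tall; its sill is at z = 1386 mm and its near (−x) edge is 2607 mm from the wall's −x end. The opening passes through the full wall thickness.


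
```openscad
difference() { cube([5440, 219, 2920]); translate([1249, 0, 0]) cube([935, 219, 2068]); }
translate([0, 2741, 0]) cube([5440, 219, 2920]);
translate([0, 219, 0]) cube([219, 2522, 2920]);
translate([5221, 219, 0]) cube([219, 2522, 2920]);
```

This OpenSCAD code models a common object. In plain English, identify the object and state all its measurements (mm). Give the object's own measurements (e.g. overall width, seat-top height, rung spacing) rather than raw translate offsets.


A single room: four walls, each 2920 mm tall and 219 mm thick, enclosing an outside footprint 5440×2960 mm (x × y), no floor or roof. The front and back walls (−y and +y sides) run the full x-width; the side walls fit between their inner faces. A door opening 935 mm wide and 2068 mm tall is cut through the front wall from the floor up, its −x edge 1249 mm from the wall's −x end.


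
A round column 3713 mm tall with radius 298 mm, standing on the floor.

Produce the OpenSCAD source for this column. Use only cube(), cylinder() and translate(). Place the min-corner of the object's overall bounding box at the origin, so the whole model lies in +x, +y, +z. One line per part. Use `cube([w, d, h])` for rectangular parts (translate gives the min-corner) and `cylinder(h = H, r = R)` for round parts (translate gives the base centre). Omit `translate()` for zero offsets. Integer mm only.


translate([298, 298, 0]) cylinder(h = 3713, r = 298);


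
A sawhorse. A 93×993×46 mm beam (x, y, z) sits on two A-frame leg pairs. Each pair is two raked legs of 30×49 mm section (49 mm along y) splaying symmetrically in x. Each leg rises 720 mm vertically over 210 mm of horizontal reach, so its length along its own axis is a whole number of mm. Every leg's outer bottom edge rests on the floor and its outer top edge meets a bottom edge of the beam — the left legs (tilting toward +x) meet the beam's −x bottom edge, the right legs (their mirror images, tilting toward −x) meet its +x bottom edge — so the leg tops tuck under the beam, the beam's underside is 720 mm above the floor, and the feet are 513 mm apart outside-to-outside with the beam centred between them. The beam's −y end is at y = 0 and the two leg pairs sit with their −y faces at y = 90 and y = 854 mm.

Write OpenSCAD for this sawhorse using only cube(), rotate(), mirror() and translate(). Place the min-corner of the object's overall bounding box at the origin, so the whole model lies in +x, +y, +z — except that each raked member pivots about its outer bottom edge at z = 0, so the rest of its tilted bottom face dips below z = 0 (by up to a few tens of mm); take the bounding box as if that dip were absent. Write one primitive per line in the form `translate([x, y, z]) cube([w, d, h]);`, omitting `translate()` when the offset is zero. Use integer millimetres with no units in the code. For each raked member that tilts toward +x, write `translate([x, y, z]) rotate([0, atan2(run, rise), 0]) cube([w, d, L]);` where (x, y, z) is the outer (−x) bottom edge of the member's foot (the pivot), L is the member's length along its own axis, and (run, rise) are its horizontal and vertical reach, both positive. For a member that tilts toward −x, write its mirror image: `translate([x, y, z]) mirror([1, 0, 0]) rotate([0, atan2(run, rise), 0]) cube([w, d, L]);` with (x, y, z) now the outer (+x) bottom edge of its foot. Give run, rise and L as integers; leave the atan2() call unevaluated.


translate([210, 0, 720]) cube([93, 993, 46]);
translate([0, 90, 0]) rotate([0, atan2(210, 720), 0]) cube([30, 49, 750]);
translate([513, 90, 0]) mirror([1, 0, 0]) rotate([0, atan2(210, 720), 0]) cube([30, 49, 750]);
translate([0, 854, 0]) rotate([0, atan2(210, 720), 0]) cube([30, 49, 750]);
translate([513, 854, 0]) mirror([1, 0, 0]) rotate([0, atan2(210, 720), 0]) cube([30, 49, 750]);


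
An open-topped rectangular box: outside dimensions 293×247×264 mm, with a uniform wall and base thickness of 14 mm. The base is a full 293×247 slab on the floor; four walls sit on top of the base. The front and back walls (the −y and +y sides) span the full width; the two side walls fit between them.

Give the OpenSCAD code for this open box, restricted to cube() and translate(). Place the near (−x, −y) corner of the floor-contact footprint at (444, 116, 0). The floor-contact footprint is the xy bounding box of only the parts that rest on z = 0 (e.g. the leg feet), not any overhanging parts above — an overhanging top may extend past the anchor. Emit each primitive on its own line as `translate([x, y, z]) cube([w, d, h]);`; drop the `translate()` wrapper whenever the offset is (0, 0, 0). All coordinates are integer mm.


translate([444, 116, 0]) cube([293, 247, 14]);
translate([444, 116, 14]) cube([293, 14, 250]);
translate([444, 349, 14]) cube([293, 14, 250]);
translate([444, 130, 14]) cube([14, 219, 250]);
translate([723, 130, 14]) cube([14, 219, 250]);


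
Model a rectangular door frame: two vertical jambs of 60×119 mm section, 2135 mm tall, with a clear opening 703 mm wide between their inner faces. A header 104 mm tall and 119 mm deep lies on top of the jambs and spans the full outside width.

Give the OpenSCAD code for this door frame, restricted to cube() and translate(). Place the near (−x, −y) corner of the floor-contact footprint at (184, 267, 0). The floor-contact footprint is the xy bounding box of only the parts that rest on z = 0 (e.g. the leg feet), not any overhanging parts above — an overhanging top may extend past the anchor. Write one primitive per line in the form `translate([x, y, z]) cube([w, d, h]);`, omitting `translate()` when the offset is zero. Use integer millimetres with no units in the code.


translate([184, 267, 0]) cube([60, 119, 2135]);
translate([947, 267, 0]) cube([60, 119, 2135]);
translate([184, 267, 2135]) cube([823, 119, 104]);


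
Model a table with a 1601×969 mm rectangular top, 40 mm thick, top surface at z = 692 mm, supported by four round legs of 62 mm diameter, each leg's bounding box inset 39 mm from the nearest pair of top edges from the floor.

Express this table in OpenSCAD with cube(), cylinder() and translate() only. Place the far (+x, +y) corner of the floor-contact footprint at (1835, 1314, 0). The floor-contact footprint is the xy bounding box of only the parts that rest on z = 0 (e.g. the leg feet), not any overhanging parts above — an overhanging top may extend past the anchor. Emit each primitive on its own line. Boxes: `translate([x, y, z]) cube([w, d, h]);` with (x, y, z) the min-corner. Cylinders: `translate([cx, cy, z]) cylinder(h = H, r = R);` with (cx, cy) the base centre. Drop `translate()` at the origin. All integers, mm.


translate([273, 384, 652]) cube([1601, 969, 40]);
translate([343, 454, 0]) cylinder(h = 652, r = 31);
translate([1804, 454, 0]) cylinder(h = 652, r = 31);
translate([343, 1283, 0]) cylinder(h = 652, r = 31);
translate([1804, 1283, 0]) cylinder(h = 652, r = 31);


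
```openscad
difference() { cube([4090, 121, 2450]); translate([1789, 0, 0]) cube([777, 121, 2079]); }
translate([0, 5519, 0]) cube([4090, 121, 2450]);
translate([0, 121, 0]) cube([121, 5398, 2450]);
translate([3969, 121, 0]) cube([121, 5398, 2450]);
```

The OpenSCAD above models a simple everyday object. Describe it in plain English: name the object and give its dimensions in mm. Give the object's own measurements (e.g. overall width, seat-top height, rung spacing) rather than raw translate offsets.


A single room: four walls, each 2450 mm tall and 121 mm thick, enclosing an outside footprint 4090×5640 mm (x × y), no floor or roof. The front and back walls (−y and +y sides) run the full x-width; the side walls fit between their inner faces. A door opening 777 mm wide and 2079 mm tall is cut through the front wall from the floor up, its −x edge 1789 mm from the wall's −x end.


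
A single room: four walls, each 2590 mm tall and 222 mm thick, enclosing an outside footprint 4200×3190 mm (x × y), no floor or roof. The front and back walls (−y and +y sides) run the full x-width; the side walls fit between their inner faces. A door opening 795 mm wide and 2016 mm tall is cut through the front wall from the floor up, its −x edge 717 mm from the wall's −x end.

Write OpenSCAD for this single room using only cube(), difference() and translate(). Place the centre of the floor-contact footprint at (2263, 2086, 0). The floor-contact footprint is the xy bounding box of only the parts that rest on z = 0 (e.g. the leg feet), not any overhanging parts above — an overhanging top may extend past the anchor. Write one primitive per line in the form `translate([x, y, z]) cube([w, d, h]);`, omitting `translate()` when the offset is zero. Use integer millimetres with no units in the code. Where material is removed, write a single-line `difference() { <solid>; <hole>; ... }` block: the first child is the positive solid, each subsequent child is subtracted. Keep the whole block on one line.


difference() { translate([163, 491, 0]) cube([4200, 222, 2590]); translate([880, 491, 0]) cube([795, 222, 2016]); }
translate([163, 3459, 0]) cube([4200, 222, 2590]);
translate([163, 713, 0]) cube([222, 2746, 2590]);
translate([4141, 713, 0]) cube([222, 2746, 2590]);


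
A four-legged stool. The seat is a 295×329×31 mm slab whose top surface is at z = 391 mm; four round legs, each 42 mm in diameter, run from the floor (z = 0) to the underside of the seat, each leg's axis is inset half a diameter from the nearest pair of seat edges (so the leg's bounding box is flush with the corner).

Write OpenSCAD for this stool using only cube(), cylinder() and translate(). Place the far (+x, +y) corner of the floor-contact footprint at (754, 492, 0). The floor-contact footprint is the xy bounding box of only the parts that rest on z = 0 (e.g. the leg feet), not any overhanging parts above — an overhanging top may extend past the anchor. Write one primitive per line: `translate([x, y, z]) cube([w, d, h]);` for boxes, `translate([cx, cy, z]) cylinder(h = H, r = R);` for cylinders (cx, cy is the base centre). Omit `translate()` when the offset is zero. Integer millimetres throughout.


translate([459, 163, 360]) cube([295, 329, 31]);
translate([480, 184, 0]) cylinder(h = 360, r = 21);
translate([733, 184, 0]) cylinder(h = 360, r = 21);
translate([480, 471, 0]) cylinder(h = 360, r = 21);
translate([733, 471, 0]) cylinder(h = 360, r = 21);


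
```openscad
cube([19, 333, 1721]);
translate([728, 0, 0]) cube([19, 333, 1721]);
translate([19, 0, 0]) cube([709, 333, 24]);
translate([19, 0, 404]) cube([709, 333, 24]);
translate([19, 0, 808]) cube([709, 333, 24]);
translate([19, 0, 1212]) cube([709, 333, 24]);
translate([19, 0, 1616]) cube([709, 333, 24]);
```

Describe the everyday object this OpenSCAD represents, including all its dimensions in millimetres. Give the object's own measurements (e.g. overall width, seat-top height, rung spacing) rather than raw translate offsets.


An open bookshelf. Two side panels, each 19 mm thick, 333 mm deep and 1721 mm tall, stand 747 mm apart (outside-to-outside). Between them sit 5 shelves, each 24 mm thick and 333 mm deep, spanning the full gap between the sides. The bottom shelf rests on the floor (its underside at z = 0) and the clear gap between one shelf's top and the next shelf's underside is 380 mm.


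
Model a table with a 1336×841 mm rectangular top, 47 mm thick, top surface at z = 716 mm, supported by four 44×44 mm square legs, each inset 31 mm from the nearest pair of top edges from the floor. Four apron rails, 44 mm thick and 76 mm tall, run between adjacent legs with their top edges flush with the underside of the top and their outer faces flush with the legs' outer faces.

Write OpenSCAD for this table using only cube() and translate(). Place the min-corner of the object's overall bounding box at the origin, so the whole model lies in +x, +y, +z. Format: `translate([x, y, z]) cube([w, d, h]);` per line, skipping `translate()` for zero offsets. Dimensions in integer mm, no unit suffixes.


translate([0, 0, 669]) cube([1336, 841, 47]);
translate([31, 31, 0]) cube([44, 44, 669]);
translate([1261, 31, 0]) cube([44, 44, 669]);
translate([31, 766, 0]) cube([44, 44, 669]);
translate([1261, 766, 0]) cube([44, 44, 669]);
translate([75, 31, 593]) cube([1186, 44, 76]);
translate([75, 766, 593]) cube([1186, 44, 76]);
translate([31, 75, 593]) cube([44, 691, 76]);
translate([1261, 75, 593]) cube([44, 691, 76]);


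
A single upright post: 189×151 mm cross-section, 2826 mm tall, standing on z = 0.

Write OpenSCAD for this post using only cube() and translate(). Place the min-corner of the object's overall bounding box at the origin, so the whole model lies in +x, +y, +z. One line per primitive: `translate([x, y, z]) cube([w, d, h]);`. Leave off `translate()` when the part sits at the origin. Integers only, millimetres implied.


cube([189, 151, 2826]);


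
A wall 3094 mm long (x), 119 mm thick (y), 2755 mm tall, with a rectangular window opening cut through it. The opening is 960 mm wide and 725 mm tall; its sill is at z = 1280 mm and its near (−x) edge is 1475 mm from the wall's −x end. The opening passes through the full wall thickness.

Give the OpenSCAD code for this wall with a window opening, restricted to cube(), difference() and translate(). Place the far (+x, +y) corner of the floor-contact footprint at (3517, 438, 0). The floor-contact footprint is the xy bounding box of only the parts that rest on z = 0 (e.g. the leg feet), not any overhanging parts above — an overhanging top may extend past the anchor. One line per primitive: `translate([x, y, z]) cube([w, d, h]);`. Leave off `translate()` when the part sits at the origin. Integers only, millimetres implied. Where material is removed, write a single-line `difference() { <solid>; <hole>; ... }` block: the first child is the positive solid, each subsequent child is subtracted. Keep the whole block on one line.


difference() { translate([423, 319, 0]) cube([3094, 119, 2755]); translate([1898, 319, 1280]) cube([960, 119, 725]); }


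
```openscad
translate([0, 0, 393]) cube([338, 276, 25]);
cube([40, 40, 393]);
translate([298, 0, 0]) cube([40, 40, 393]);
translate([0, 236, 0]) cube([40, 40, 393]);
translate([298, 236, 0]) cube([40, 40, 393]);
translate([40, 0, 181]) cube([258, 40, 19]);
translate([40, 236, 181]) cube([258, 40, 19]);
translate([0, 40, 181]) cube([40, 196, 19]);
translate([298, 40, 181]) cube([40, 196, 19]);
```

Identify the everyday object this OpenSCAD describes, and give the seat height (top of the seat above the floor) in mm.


A stool. The seat height is 418 mm.

A 338×276×25 slab at z = 393 on four corner posts — a stool. The seat top is 393 + 25 = 418 mm.


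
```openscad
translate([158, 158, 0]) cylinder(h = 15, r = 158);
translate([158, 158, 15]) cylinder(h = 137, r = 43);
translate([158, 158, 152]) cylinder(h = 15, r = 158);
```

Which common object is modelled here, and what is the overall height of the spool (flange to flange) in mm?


A spool. The overall height is 167 mm.

Three coaxial cylinders, large–small–large — a spool. Two 15 mm flanges and a 137 mm core give 15 + 137 + 15 = 167 mm.


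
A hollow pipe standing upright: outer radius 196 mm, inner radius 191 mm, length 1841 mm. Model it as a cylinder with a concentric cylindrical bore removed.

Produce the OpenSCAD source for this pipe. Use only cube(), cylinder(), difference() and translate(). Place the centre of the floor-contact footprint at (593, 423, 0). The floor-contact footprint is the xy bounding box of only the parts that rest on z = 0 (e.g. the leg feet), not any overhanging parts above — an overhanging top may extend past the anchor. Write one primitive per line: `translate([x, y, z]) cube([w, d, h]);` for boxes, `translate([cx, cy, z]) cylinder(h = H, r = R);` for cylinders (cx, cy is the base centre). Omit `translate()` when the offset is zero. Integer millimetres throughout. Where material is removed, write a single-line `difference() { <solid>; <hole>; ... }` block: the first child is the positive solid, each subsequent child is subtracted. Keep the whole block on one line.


difference() { translate([593, 423, 0]) cylinder(h = 1841, r = 196); translate([593, 423, 0]) cylinder(h = 1841, r = 191); }


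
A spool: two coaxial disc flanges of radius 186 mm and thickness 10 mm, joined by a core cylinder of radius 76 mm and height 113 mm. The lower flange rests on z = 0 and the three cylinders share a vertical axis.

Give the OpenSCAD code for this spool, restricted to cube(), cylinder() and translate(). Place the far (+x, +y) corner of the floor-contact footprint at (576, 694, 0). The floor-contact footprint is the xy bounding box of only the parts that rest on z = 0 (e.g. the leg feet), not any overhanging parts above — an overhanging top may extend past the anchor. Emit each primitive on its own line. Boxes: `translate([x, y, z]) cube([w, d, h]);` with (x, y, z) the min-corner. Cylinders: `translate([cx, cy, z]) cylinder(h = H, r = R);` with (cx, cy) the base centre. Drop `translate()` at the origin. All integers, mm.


translate([390, 508, 0]) cylinder(h = 10, r = 186);
translate([390, 508, 10]) cylinder(h = 113, r = 76);
translate([390, 508, 123]) cylinder(h = 10, r = 186);


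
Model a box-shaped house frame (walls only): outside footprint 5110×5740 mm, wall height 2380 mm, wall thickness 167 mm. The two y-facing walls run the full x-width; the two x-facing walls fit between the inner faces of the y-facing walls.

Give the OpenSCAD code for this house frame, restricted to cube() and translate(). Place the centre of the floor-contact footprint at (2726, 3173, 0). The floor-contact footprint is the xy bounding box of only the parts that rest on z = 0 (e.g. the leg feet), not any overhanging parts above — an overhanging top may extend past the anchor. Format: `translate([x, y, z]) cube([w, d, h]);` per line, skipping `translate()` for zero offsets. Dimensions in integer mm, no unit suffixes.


translate([171, 303, 0]) cube([5110, 167, 2380]);
translate([171, 5876, 0]) cube([5110, 167, 2380]);
translate([171, 470, 0]) cube([167, 5406, 2380]);
translate([5114, 470, 0]) cube([167, 5406, 2380]);


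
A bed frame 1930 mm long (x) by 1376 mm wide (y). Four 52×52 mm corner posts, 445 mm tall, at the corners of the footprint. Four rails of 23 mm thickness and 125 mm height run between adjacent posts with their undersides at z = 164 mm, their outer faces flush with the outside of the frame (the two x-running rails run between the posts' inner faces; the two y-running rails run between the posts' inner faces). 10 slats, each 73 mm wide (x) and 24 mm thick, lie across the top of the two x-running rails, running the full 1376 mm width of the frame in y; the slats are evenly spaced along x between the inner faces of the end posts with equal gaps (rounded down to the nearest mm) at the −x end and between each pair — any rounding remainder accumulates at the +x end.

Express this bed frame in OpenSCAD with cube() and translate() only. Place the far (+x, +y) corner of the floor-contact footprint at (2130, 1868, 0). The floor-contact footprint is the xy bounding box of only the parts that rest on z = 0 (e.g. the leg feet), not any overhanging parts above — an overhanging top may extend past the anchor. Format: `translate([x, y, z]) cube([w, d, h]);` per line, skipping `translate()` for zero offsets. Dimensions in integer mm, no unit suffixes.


translate([200, 492, 0]) cube([52, 52, 445]);
translate([200, 1816, 0]) cube([52, 52, 445]);
translate([2078, 492, 0]) cube([52, 52, 445]);
translate([2078, 1816, 0]) cube([52, 52, 445]);
translate([252, 492, 164]) cube([1826, 23, 125]);
translate([252, 1845, 164]) cube([1826, 23, 125]);
translate([200, 544, 164]) cube([23, 1272, 125]);
translate([2107, 544, 164]) cube([23, 1272, 125]);
translate([351, 492, 289]) cube([73, 1376, 24]);
translate([523, 492, 289]) cube([73, 1376, 24]);
translate([695, 492, 289]) cube([73, 1376, 24]);
translate([867, 492, 289]) cube([73, 1376, 24]);
translate([1039, 492, 289]) cube([73, 1376, 24]);
translate([1211, 492, 289]) cube([73, 1376, 24]);
translate([1383, 492, 289]) cube([73, 1376, 24]);
translate([1555, 492, 289]) cube([73, 1376, 24]);
translate([1727, 492, 289]) cube([73, 1376, 24]);
translate([1899, 492, 289]) cube([73, 1376, 24]);
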